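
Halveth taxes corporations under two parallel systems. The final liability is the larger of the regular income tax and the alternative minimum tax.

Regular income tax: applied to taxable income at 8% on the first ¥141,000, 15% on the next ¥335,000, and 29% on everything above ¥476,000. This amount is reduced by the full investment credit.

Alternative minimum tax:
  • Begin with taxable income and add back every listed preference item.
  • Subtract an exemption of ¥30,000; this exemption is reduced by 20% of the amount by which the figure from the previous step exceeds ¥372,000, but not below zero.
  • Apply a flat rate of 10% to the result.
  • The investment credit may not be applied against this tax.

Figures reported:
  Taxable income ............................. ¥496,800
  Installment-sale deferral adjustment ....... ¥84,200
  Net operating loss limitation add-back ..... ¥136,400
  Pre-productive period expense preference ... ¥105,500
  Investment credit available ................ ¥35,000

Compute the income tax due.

Regular income tax:
  ¥141,000 × 8% = ¥11,280
  ¥335,000 × 15% = ¥50,250
  ¥20,800 × 29% = ¥6,032
  → ¥67,562
  Less investment credit ¥35,000 → ¥32,562

Alternative minimum tax:
  Adjusted income: ¥496,800 + ¥84,200 + ¥136,400 + ¥105,500 = ¥822,900
  Exemption: 20% × (¥822,900 − ¥372,000) = ¥90,180 ≥ ¥30,000, so the exemption is fully phased out
  Base: ¥822,900 − ¥0 = ¥822,900
  ¥822,900 × 10% = ¥82,290

¥82,290 > ¥32,562, so the alternative minimum tax is the binding amount.

¥82,290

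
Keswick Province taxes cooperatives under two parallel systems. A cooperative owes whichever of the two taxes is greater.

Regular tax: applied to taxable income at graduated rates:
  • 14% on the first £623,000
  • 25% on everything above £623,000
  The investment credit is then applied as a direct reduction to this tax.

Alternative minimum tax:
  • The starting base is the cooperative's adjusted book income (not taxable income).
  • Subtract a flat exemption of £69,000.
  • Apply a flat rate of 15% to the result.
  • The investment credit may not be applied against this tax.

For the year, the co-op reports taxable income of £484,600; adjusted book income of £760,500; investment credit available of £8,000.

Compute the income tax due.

£103,725

Alternative minimum tax:
  Base (adjusted book income): £760,500
  Less exemption £69,000 → base £691,500
  £691,500 × 15% = £103,725

Regular tax:
  £484,600 × 14% = £67,844
  Less investment credit £8,000 → £59,844

£103,725 > £59,844, so the alternative minimum tax is the binding amount.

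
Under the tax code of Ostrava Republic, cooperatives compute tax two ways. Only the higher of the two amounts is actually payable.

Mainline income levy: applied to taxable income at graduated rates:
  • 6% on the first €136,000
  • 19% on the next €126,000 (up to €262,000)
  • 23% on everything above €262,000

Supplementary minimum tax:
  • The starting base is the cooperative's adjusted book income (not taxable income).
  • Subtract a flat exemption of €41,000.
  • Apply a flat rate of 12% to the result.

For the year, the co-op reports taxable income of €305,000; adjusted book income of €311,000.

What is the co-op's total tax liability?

Supplementary minimum tax:
  Base (adjusted book income): €311,000
  Less exemption €41,000 → base €270,000
  €270,000 × 12% = €32,400

Mainline income levy:
  €136,000 × 6% = €8,160
  €126,000 × 19% = €23,940
  €43,000 × 23% = €9,890
  → €41,990

€41,990 > €32,400, so the mainline income levy governs.

€41,990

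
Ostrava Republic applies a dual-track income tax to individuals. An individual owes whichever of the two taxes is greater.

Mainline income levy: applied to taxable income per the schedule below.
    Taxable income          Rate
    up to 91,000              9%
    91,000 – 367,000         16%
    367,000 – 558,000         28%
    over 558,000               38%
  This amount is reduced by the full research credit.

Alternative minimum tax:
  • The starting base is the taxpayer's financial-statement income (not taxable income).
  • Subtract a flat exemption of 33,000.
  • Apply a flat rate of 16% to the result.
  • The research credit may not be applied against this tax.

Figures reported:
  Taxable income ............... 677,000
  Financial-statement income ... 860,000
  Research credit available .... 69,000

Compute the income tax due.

Mainline income levy:
  91,000 × 9% = 8,190
  276,000 × 16% = 44,160
  191,000 × 28% = 53,480
  119,000 × 38% = 45,220
  → 151,050
  Less research credit 69,000 → 82,050

Alternative minimum tax:
  Base (financial-statement income): 860,000
  Less exemption 33,000 → base 827,000
  827,000 × 16% = 132,320

132,320 > 82,050, so the alternative minimum tax is the binding amount.

132,320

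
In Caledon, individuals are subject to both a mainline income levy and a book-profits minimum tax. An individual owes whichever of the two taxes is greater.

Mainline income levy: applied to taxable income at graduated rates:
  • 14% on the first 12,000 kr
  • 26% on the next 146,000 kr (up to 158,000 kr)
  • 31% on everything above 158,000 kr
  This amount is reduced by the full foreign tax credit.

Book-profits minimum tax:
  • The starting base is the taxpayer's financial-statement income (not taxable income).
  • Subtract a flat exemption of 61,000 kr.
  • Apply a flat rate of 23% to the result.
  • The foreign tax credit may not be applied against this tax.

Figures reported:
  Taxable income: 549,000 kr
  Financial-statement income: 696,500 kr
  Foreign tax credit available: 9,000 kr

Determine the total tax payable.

Mainline income levy:
  12,000 kr × 14% = 1,680 kr
  146,000 kr × 26% = 37,960 kr
  391,000 kr × 31% = 121,210 kr
  → 160,850 kr
  Less foreign tax credit 9,000 kr → 151,850 kr

Book-profits minimum tax:
  Base (financial-statement income): 696,500 kr
  Less exemption 61,000 kr → base 635,500 kr
  635,500 kr × 23% = 146,165 kr

151,850 kr > 146,165 kr, so the mainline income levy governs.

151,850 kr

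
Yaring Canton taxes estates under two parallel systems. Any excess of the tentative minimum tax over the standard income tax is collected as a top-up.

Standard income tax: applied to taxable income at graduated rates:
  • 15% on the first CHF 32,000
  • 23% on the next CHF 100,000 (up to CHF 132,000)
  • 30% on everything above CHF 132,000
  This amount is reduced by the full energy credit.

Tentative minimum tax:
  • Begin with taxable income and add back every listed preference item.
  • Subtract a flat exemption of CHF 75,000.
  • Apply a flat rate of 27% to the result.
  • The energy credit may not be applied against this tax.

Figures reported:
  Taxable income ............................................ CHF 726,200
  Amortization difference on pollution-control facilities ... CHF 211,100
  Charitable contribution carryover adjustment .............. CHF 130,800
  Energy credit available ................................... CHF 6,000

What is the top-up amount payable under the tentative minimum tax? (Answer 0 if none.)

CHF 68,077

Tentative minimum tax:
  Adjusted income: CHF 726,200 + CHF 211,100 + CHF 130,800 = CHF 1,068,100
  Less exemption CHF 75,000 → base CHF 993,100
  CHF 993,100 × 27% = CHF 268,137

Standard income tax:
  CHF 32,000 × 15% = CHF 4,800
  CHF 100,000 × 23% = CHF 23,000
  CHF 594,200 × 30% = CHF 178,260
  → CHF 206,060
  Less energy credit CHF 6,000 → CHF 200,060

Excess of tentative minimum tax over standard income tax: CHF 268,137 − CHF 200,060 = CHF 68,077.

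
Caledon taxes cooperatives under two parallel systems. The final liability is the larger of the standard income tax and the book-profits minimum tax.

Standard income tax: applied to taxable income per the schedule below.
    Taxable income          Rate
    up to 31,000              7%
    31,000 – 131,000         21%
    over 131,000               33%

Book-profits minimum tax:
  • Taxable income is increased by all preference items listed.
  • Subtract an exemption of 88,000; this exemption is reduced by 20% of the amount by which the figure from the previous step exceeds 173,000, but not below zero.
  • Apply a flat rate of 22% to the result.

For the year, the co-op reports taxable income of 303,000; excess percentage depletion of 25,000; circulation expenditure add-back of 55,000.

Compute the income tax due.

79,930

Book-profits minimum tax:
  Adjusted income: 303,000 + 25,000 + 55,000 = 383,000
  Exemption: 88,000 − 20% × (383,000 − 173,000) = 88,000 − 42,000 = 46,000
  Base: 383,000 − 46,000 = 337,000
  337,000 × 22% = 74,140

Standard income tax:
  31,000 × 7% = 2,170
  100,000 × 21% = 21,000
  172,000 × 33% = 56,760
  → 79,930

79,930 > 74,140, so the standard income tax governs.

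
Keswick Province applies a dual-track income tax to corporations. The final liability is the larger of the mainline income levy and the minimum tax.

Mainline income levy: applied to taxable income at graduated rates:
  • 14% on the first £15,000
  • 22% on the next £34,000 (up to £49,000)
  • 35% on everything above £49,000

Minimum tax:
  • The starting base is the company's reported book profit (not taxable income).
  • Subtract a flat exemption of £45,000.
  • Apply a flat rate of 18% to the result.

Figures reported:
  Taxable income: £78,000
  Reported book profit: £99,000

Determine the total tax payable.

Minimum tax:
  Base (reported book profit): £99,000
  Less exemption £45,000 → base £54,000
  £54,000 × 18% = £9,720

Mainline income levy:
  £15,000 × 14% = £2,100
  £34,000 × 22% = £7,480
  £29,000 × 35% = £10,150
  → £19,730

£19,730 > £9,720, so the mainline income levy governs.

£19,730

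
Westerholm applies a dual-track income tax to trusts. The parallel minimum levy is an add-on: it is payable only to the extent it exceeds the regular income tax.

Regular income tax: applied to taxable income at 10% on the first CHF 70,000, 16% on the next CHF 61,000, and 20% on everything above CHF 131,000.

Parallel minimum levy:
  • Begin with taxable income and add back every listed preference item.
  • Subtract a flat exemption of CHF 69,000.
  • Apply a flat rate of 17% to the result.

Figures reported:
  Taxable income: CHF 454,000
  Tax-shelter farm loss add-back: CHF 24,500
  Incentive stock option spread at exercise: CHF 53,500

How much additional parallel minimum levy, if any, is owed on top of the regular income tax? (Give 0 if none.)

CHF 0

Regular income tax:
  CHF 70,000 × 10% = CHF 7,000
  CHF 61,000 × 16% = CHF 9,760
  CHF 323,000 × 20% = CHF 64,600
  → CHF 81,360

Parallel minimum levy:
  Adjusted income: CHF 454,000 + CHF 24,500 + CHF 53,500 = CHF 532,000
  Less exemption CHF 69,000 → base CHF 463,000
  CHF 463,000 × 17% = CHF 78,710

CHF 78,710 ≤ CHF 81,360, so no add-on is due.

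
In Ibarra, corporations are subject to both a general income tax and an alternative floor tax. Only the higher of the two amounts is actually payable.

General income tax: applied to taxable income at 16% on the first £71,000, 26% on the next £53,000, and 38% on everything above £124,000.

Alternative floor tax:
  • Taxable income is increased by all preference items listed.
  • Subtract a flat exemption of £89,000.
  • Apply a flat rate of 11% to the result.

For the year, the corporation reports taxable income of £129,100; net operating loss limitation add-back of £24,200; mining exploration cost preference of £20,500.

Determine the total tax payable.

Alternative floor tax:
  Adjusted income: £129,100 + £24,200 + £20,500 = £173,800
  Less exemption £89,000 → base £84,800
  £84,800 × 11% = £9,328

General income tax:
  £71,000 × 16% = £11,360
  £53,000 × 26% = £13,780
  £5,100 × 38% = £1,938
  → £27,078

£27,078 > £9,328, so the general income tax governs.

£27,078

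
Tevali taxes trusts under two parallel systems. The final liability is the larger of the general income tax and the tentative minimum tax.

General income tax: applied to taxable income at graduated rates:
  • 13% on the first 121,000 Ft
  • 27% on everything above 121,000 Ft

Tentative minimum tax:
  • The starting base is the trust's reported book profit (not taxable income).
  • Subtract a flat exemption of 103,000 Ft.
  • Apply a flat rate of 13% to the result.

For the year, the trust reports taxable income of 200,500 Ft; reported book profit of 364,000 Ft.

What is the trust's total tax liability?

37,195 Ft

Tentative minimum tax:
  Base (reported book profit): 364,000 Ft
  Less exemption 103,000 Ft → base 261,000 Ft
  261,000 Ft × 13% = 33,930 Ft

General income tax:
  121,000 Ft × 13% = 15,730 Ft
  79,500 Ft × 27% = 21,465 Ft
  → 37,195 Ft

37,195 Ft > 33,930 Ft, so the general income tax governs.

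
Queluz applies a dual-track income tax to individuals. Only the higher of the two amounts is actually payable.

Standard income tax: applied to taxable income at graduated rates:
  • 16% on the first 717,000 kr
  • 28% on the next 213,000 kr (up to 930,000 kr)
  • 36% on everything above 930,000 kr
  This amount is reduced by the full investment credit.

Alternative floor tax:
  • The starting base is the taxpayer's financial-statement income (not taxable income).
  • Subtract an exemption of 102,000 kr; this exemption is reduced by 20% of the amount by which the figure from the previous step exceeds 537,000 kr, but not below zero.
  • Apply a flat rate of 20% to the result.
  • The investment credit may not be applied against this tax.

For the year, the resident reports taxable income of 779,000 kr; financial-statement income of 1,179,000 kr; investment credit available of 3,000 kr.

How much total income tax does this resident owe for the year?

235,800 kr

Standard income tax:
  717,000 kr × 16% = 114,720 kr
  62,000 kr × 28% = 17,360 kr
  → 132,080 kr
  Less investment credit 3,000 kr → 129,080 kr

Alternative floor tax:
  Base (financial-statement income): 1,179,000 kr
  Exemption: 20% × (1,179,000 kr − 537,000 kr) = 128,400 kr ≥ 102,000 kr, so the exemption is fully phased out
  Base: 1,179,000 kr − 0 kr = 1,179,000 kr
  1,179,000 kr × 20% = 235,800 kr

235,800 kr > 129,080 kr, so the alternative floor tax is the binding amount.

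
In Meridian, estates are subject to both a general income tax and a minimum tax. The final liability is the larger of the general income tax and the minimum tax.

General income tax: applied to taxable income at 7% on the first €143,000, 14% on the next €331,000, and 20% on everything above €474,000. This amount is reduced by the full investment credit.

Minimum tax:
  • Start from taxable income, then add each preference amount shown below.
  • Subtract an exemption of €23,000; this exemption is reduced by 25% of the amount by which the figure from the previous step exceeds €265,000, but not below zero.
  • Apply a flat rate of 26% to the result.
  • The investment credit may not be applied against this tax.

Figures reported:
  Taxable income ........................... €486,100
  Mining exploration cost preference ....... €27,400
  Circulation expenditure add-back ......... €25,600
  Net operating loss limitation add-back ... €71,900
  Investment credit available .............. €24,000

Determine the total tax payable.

€158,860

Minimum tax:
  Adjusted income: €486,100 + €27,400 + €25,600 + €71,900 = €611,000
  Exemption: 25% × (€611,000 − €265,000) = €86,500 ≥ €23,000, so the exemption is fully phased out
  Base: €611,000 − €0 = €611,000
  €611,000 × 26% = €158,860

General income tax:
  €143,000 × 7% = €10,010
  €331,000 × 14% = €46,340
  €12,100 × 20% = €2,420
  → €58,770
  Less investment credit €24,000 → €34,770

€158,860 > €34,770, so the minimum tax is the binding amount.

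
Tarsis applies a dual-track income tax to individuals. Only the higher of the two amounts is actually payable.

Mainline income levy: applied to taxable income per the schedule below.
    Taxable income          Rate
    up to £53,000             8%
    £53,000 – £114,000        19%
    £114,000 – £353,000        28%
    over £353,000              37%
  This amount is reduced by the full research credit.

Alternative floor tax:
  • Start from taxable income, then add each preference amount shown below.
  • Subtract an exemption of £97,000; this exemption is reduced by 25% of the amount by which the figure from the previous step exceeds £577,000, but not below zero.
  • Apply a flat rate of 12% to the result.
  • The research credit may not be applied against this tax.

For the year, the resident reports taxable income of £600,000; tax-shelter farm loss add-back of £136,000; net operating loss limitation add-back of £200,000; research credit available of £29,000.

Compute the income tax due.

£145,140

Mainline income levy:
  £53,000 × 8% = £4,240
  £61,000 × 19% = £11,590
  £239,000 × 28% = £66,920
  £247,000 × 37% = £91,390
  → £174,140
  Less research credit £29,000 → £145,140

Alternative floor tax:
  Adjusted income: £600,000 + £136,000 + £200,000 = £936,000
  Exemption: £97,000 − 25% × (£936,000 − £577,000) = £97,000 − £89,750 = £7,250
  Base: £936,000 − £7,250 = £928,750
  £928,750 × 12% = £111,450

£145,140 > £111,450, so the mainline income levy governs.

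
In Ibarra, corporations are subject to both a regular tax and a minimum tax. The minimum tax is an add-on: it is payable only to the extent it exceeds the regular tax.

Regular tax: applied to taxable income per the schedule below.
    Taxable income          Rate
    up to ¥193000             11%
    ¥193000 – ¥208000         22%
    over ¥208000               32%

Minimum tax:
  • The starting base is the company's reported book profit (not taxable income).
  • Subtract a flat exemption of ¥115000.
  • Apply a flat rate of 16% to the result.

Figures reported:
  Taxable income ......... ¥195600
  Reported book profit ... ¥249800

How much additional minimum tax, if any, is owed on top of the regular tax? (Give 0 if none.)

¥0

Regular tax:
  ¥193000 × 11% = ¥21230
  ¥2600 × 22% = ¥572
  → ¥21802

Minimum tax:
  Base (reported book profit): ¥249800
  Less exemption ¥115000 → base ¥134800
  ¥134800 × 16% = ¥21568

¥21568 ≤ ¥21802, so no add-on is due.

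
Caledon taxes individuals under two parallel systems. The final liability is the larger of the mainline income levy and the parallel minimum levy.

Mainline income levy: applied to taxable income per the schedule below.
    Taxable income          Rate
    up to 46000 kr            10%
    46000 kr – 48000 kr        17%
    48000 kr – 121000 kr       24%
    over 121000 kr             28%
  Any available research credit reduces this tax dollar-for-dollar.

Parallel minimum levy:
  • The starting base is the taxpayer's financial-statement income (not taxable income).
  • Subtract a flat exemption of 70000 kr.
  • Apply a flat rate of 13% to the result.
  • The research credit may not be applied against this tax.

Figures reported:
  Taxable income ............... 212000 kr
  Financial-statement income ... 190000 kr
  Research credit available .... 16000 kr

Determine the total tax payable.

Mainline income levy:
  46000 kr × 10% = 4600 kr
  2000 kr × 17% = 340 kr
  73000 kr × 24% = 17520 kr
  91000 kr × 28% = 25480 kr
  → 47940 kr
  Less research credit 16000 kr → 31940 kr

Parallel minimum levy:
  Base (financial-statement income): 190000 kr
  Less exemption 70000 kr → base 120000 kr
  120000 kr × 13% = 15600 kr

31940 kr > 15600 kr, so the mainline income levy governs.

31940 kr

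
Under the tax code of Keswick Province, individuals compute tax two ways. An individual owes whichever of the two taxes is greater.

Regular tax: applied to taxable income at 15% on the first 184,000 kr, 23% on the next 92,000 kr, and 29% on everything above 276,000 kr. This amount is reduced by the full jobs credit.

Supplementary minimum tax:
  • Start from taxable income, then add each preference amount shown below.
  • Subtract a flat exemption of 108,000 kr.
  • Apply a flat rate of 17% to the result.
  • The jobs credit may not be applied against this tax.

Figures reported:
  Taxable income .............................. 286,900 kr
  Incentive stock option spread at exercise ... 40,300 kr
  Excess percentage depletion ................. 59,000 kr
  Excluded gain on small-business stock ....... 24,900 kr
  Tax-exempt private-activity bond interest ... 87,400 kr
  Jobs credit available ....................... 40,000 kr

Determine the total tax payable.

Regular tax:
  184,000 kr × 15% = 27,600 kr
  92,000 kr × 23% = 21,160 kr
  10,900 kr × 29% = 3,161 kr
  → 51,921 kr
  Less jobs credit 40,000 kr → 11,921 kr

Supplementary minimum tax:
  Adjusted income: 286,900 kr + 40,300 kr + 59,000 kr + 24,900 kr + 87,400 kr = 498,500 kr
  Less exemption 108,000 kr → base 390,500 kr
  390,500 kr × 17% = 66,385 kr

66,385 kr > 11,921 kr, so the supplementary minimum tax is the binding amount.

66,385 kr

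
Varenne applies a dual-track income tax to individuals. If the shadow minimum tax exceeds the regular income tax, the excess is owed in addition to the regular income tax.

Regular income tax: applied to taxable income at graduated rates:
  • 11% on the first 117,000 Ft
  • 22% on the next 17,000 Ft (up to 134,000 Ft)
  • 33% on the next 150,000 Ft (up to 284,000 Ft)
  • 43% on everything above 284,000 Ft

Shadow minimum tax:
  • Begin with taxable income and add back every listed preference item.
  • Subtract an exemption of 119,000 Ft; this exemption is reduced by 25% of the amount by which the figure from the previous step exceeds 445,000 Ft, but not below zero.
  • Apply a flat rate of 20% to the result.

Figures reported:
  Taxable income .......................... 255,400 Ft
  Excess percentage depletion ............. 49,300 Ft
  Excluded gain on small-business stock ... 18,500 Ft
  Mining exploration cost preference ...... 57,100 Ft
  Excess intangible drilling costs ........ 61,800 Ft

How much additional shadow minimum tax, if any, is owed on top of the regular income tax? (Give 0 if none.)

Shadow minimum tax:
  Adjusted income: 255,400 Ft + 49,300 Ft + 18,500 Ft + 57,100 Ft + 61,800 Ft = 442,100 Ft
  Exemption: 442,100 Ft ≤ 445,000 Ft, so full 119,000 Ft applies
  Base: 442,100 Ft − 119,000 Ft = 323,100 Ft
  323,100 Ft × 20% = 64,620 Ft

Regular income tax:
  117,000 Ft × 11% = 12,870 Ft
  17,000 Ft × 22% = 3,740 Ft
  121,400 Ft × 33% = 40,062 Ft
  → 56,672 Ft

Excess of shadow minimum tax over regular income tax: 64,620 Ft − 56,672 Ft = 7,948 Ft.

7,948 Ft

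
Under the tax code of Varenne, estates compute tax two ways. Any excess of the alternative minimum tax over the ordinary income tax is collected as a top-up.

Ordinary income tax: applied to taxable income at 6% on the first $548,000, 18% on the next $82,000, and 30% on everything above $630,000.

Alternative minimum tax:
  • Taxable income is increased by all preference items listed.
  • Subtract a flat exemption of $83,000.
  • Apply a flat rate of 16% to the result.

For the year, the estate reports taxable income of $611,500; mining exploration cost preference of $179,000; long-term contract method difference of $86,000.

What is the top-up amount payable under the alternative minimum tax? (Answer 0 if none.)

$82,650

Ordinary income tax:
  $548,000 × 6% = $32,880
  $63,500 × 18% = $11,430
  → $44,310

Alternative minimum tax:
  Adjusted income: $611,500 + $179,000 + $86,000 = $876,500
  Less exemption $83,000 → base $793,500
  $793,500 × 16% = $126,960

Excess of alternative minimum tax over ordinary income tax: $126,960 − $44,310 = $82,650.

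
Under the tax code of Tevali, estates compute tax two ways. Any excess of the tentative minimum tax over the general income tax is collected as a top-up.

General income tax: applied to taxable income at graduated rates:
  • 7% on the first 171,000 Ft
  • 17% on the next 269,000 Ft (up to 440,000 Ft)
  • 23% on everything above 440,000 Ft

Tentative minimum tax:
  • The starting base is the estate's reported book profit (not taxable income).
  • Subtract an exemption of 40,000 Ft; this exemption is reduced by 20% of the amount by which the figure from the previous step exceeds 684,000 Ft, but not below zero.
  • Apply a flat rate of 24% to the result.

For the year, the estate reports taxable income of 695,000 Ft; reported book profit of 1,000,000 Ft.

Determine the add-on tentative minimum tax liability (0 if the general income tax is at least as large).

Tentative minimum tax:
  Base (reported book profit): 1,000,000 Ft
  Exemption: 20% × (1,000,000 Ft − 684,000 Ft) = 63,200 Ft ≥ 40,000 Ft, so the exemption is fully phased out
  Base: 1,000,000 Ft − 0 Ft = 1,000,000 Ft
  1,000,000 Ft × 24% = 240,000 Ft

General income tax:
  171,000 Ft × 7% = 11,970 Ft
  269,000 Ft × 17% = 45,730 Ft
  255,000 Ft × 23% = 58,650 Ft
  → 116,350 Ft

Excess of tentative minimum tax over general income tax: 240,000 Ft − 116,350 Ft = 123,650 Ft.

123,650 Ft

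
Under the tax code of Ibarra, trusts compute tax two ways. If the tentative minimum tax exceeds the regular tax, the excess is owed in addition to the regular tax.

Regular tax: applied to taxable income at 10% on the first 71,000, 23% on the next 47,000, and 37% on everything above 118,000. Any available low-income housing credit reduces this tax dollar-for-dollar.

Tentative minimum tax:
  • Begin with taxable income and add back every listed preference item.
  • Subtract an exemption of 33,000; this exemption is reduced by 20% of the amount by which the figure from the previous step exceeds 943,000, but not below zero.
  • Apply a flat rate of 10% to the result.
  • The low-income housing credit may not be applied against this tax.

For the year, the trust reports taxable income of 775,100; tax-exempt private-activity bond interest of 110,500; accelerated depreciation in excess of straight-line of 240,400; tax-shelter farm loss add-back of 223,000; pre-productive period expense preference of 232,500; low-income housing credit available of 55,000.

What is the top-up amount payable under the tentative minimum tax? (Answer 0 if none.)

Tentative minimum tax:
  Adjusted income: 775,100 + 110,500 + 240,400 + 223,000 + 232,500 = 1,581,500
  Exemption: 20% × (1,581,500 − 943,000) = 127,700 ≥ 33,000, so the exemption is fully phased out
  Base: 1,581,500 − 0 = 1,581,500
  1,581,500 × 10% = 158,150

Regular tax:
  71,000 × 10% = 7,100
  47,000 × 23% = 10,810
  657,100 × 37% = 243,127
  → 261,037
  Less low-income housing credit 55,000 → 206,037

158,150 ≤ 206,037, so no add-on is due.

0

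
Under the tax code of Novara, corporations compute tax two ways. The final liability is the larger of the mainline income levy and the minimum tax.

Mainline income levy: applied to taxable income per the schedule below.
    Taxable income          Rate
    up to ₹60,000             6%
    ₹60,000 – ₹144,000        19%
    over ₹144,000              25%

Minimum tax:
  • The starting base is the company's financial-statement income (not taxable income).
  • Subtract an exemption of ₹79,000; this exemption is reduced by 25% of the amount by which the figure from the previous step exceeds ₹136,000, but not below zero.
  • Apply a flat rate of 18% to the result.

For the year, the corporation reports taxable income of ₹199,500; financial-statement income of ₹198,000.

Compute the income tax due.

₹33,435

Mainline income levy:
  ₹60,000 × 6% = ₹3,600
  ₹84,000 × 19% = ₹15,960
  ₹55,500 × 25% = ₹13,875
  → ₹33,435

Minimum tax:
  Base (financial-statement income): ₹198,000
  Exemption: ₹79,000 − 25% × (₹198,000 − ₹136,000) = ₹79,000 − ₹15,500 = ₹63,500
  Base: ₹198,000 − ₹63,500 = ₹134,500
  ₹134,500 × 18% = ₹24,210

₹33,435 > ₹24,210, so the mainline income levy governs.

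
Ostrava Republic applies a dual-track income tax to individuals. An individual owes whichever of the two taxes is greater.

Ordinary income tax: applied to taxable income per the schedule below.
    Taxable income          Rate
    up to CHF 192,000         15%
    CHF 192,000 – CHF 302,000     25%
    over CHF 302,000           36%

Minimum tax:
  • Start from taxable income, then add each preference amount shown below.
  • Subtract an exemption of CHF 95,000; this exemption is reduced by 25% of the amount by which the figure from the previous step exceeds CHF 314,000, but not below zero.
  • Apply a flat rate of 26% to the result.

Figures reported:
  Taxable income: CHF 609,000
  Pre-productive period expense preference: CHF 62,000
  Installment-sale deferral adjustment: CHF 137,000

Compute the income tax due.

Minimum tax:
  Adjusted income: CHF 609,000 + CHF 62,000 + CHF 137,000 = CHF 808,000
  Exemption: 25% × (CHF 808,000 − CHF 314,000) = CHF 123,500 ≥ CHF 95,000, so the exemption is fully phased out
  Base: CHF 808,000 − CHF 0 = CHF 808,000
  CHF 808,000 × 26% = CHF 210,080

Ordinary income tax:
  CHF 192,000 × 15% = CHF 28,800
  CHF 110,000 × 25% = CHF 27,500
  CHF 307,000 × 36% = CHF 110,520
  → CHF 166,820

CHF 210,080 > CHF 166,820, so the minimum tax is the binding amount.

CHF 210,080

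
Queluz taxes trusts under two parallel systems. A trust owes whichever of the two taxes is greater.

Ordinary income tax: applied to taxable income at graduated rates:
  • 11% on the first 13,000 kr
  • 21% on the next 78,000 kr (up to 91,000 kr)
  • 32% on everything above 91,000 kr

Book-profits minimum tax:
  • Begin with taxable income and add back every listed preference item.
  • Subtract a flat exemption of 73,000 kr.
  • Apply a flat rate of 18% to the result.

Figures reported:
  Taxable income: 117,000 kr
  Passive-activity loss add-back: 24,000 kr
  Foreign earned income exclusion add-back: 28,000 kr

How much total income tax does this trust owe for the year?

Ordinary income tax:
  13,000 kr × 11% = 1,430 kr
  78,000 kr × 21% = 16,380 kr
  26,000 kr × 32% = 8,320 kr
  → 26,130 kr

Book-profits minimum tax:
  Adjusted income: 117,000 kr + 24,000 kr + 28,000 kr = 169,000 kr
  Less exemption 73,000 kr → base 96,000 kr
  96,000 kr × 18% = 17,280 kr

26,130 kr > 17,280 kr, so the ordinary income tax governs.

26,130 kr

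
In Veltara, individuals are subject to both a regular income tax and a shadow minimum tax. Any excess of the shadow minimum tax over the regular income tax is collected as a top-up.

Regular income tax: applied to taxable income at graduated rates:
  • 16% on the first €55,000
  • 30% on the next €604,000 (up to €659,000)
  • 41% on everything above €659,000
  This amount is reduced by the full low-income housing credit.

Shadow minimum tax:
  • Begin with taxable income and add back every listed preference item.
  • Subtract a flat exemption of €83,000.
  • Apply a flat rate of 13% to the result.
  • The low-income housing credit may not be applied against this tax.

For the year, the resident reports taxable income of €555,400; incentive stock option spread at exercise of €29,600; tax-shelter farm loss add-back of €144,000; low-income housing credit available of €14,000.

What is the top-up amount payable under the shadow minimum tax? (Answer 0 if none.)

€0

Shadow minimum tax:
  Adjusted income: €555,400 + €29,600 + €144,000 = €729,000
  Less exemption €83,000 → base €646,000
  €646,000 × 13% = €83,980

Regular income tax:
  €55,000 × 16% = €8,800
  €500,400 × 30% = €150,120
  → €158,920
  Less low-income housing credit €14,000 → €144,920

€83,980 ≤ €144,920, so no add-on is due.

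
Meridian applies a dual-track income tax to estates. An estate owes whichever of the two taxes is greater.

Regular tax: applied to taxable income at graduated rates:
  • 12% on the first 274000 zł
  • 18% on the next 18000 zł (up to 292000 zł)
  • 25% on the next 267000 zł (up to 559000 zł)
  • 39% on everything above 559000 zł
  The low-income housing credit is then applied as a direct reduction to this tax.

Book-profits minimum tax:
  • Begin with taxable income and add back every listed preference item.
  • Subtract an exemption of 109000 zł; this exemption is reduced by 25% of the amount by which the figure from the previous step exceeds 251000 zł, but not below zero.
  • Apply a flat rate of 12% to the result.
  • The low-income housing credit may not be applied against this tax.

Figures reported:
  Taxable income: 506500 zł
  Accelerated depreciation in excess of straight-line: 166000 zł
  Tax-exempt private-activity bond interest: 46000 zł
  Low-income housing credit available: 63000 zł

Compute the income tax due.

86220 zł

Regular tax:
  274000 zł × 12% = 32880 zł
  18000 zł × 18% = 3240 zł
  214500 zł × 25% = 53625 zł
  → 89745 zł
  Less low-income housing credit 63000 zł → 26745 zł

Book-profits minimum tax:
  Adjusted income: 506500 zł + 166000 zł + 46000 zł = 718500 zł
  Exemption: 25% × (718500 zł − 251000 zł) = 116875 zł ≥ 109000 zł, so the exemption is fully phased out
  Base: 718500 zł − 0 zł = 718500 zł
  718500 zł × 12% = 86220 zł

86220 zł > 26745 zł, so the book-profits minimum tax is the binding amount.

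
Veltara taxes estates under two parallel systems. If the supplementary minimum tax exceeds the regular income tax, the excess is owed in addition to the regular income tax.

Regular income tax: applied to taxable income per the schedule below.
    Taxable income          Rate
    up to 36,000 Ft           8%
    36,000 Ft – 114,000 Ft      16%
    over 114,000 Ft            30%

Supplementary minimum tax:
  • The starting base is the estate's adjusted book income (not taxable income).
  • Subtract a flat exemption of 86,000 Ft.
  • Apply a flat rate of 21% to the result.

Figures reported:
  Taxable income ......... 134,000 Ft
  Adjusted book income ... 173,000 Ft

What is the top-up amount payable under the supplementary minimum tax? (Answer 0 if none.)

0 Ft

Regular income tax:
  36,000 Ft × 8% = 2,880 Ft
  78,000 Ft × 16% = 12,480 Ft
  20,000 Ft × 30% = 6,000 Ft
  → 21,360 Ft

Supplementary minimum tax:
  Base (adjusted book income): 173,000 Ft
  Less exemption 86,000 Ft → base 87,000 Ft
  87,000 Ft × 21% = 18,270 Ft

18,270 Ft ≤ 21,360 Ft, so no add-on is due.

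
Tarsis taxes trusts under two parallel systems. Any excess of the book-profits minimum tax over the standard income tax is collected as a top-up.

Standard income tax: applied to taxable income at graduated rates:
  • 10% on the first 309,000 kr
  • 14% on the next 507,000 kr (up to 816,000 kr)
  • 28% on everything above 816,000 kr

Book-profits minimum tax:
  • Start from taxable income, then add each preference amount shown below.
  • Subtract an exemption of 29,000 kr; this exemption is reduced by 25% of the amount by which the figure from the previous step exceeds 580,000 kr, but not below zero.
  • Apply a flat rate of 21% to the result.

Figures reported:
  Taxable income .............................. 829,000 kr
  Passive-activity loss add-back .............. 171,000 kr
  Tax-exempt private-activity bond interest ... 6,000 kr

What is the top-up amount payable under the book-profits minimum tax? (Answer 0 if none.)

105,740 kr

Standard income tax:
  309,000 kr × 10% = 30,900 kr
  507,000 kr × 14% = 70,980 kr
  13,000 kr × 28% = 3,640 kr
  → 105,520 kr

Book-profits minimum tax:
  Adjusted income: 829,000 kr + 171,000 kr + 6,000 kr = 1,006,000 kr
  Exemption: 25% × (1,006,000 kr − 580,000 kr) = 106,500 kr ≥ 29,000 kr, so the exemption is fully phased out
  Base: 1,006,000 kr − 0 kr = 1,006,000 kr
  1,006,000 kr × 21% = 211,260 kr

Excess of book-profits minimum tax over standard income tax: 211,260 kr − 105,520 kr = 105,740 kr.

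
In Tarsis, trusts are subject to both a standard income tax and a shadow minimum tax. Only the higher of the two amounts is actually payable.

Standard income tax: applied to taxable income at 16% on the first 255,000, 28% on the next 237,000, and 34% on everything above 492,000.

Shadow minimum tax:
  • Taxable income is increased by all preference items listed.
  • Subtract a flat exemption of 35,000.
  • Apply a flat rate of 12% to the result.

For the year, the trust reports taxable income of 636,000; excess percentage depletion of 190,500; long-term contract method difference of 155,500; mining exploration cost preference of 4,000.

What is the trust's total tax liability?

156,120

Shadow minimum tax:
  Adjusted income: 636,000 + 190,500 + 155,500 + 4,000 = 986,000
  Less exemption 35,000 → base 951,000
  951,000 × 12% = 114,120

Standard income tax:
  255,000 × 16% = 40,800
  237,000 × 28% = 66,360
  144,000 × 34% = 48,960
  → 156,120

156,120 > 114,120, so the standard income tax governs.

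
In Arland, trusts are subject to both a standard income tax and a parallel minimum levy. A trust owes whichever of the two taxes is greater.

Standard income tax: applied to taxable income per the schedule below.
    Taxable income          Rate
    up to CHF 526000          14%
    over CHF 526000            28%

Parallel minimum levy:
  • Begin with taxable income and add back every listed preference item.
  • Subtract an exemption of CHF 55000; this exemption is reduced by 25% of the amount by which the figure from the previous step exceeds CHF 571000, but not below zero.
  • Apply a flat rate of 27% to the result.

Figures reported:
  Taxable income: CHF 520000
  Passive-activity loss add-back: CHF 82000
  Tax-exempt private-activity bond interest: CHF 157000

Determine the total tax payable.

Standard income tax:
  CHF 520000 × 14% = CHF 72800

Parallel minimum levy:
  Adjusted income: CHF 520000 + CHF 82000 + CHF 157000 = CHF 759000
  Exemption: CHF 55000 − 25% × (CHF 759000 − CHF 571000) = CHF 55000 − CHF 47000 = CHF 8000
  Base: CHF 759000 − CHF 8000 = CHF 751000
  CHF 751000 × 27% = CHF 202770

CHF 202770 > CHF 72800, so the parallel minimum levy is the binding amount.

CHF 202770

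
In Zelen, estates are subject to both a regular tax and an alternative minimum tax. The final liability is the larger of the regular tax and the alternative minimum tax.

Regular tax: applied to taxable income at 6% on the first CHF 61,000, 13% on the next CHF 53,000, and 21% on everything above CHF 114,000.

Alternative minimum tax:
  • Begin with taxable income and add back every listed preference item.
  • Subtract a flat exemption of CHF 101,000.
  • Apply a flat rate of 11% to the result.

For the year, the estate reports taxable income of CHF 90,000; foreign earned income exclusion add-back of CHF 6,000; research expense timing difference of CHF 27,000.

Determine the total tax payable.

Regular tax:
  CHF 61,000 × 6% = CHF 3,660
  CHF 29,000 × 13% = CHF 3,770
  → CHF 7,430

Alternative minimum tax:
  Adjusted income: CHF 90,000 + CHF 6,000 + CHF 27,000 = CHF 123,000
  Less exemption CHF 101,000 → base CHF 22,000
  CHF 22,000 × 11% = CHF 2,420

CHF 7,430 > CHF 2,420, so the regular tax governs.

CHF 7,430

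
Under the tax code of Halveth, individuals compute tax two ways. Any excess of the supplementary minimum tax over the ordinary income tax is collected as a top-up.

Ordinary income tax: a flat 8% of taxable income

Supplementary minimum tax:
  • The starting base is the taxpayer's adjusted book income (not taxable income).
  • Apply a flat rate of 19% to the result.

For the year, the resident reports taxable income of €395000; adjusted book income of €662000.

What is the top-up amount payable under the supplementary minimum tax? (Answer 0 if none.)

Ordinary income tax:
  €395000 × 8% = €31600

Supplementary minimum tax:
  Base (adjusted book income): €662000
  €662000 × 19% = €125780

Excess of supplementary minimum tax over ordinary income tax: €125780 − €31600 = €94180.

€94180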